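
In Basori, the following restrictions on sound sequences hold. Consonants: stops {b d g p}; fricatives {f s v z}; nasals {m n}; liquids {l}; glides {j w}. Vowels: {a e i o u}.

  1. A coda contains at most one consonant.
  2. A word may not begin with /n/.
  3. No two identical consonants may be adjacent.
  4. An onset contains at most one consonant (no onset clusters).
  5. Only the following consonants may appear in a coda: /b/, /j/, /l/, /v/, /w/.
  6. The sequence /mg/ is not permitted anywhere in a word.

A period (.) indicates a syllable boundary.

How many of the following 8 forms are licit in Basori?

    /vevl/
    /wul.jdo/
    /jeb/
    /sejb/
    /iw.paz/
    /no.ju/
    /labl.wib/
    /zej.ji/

/vevl/ — violates constraint 1: syllable 1 coda /vl/ has 2 consonants (> 1) → illicit
/wul.jdo/ — violates constraint 4: syllable 2 onset /jd/ has 2 consonants (> 1) → illicit
/jeb/ — σ1 onset /j/, coda /b/ ok → licit
/sejb/ — violates constraint 1: syllable 1 coda /jb/ has 2 consonants (> 1) → illicit
/iw.paz/ — violates constraint 5: syllable 2 coda contains /z/, which is not a licensed coda consonant → illicit
/no.ju/ — violates constraint 2: word begins with /n/ → illicit
/labl.wib/ — violates constraint 1: syllable 1 coda /bl/ has 2 consonants (> 1) → illicit
/zej.ji/ — violates constraint 3: adjacent identical consonants /jj/ → illicit
Licit: /jeb/ → 1.

1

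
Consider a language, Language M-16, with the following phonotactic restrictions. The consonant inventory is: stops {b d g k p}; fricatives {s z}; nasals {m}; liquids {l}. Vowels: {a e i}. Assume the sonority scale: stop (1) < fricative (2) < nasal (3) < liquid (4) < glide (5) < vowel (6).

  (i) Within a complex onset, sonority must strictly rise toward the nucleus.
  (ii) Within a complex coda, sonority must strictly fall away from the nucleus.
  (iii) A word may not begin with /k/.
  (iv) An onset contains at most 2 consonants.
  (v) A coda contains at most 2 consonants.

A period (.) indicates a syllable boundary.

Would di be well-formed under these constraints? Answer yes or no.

di — σ1 onset /d/, coda /∅/ ok → well-formed

yes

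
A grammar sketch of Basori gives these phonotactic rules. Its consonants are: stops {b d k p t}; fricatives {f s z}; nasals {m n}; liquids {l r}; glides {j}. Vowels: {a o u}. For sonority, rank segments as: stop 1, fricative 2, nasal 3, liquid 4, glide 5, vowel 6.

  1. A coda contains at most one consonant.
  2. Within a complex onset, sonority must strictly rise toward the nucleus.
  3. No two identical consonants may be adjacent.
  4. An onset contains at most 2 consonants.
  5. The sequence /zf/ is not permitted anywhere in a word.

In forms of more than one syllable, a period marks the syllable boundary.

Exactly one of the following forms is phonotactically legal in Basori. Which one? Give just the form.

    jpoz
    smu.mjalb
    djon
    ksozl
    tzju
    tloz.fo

jpoz — violates constraint 2: syllable 1 onset /jp/: /j/ (glide, 5) → /p/ (stop, 1) does not rise → phonotactically illegal
smu.mjalb — violates constraint 1: syllable 2 coda /lb/ has 2 consonants (> 1) → phonotactically illegal
djon — σ1 onset /dj/ (1→5 rises), coda /n/ ok → phonotactically legal
ksozl — violates constraint 1: syllable 1 coda /zl/ has 2 consonants (> 1) → phonotactically illegal
tzju — violates constraint 4: syllable 1 onset /tzj/ has 3 consonants (> 2) → phonotactically illegal
tloz.fo — violates constraint 5: contains banned sequence /zf/ → phonotactically illegal

djon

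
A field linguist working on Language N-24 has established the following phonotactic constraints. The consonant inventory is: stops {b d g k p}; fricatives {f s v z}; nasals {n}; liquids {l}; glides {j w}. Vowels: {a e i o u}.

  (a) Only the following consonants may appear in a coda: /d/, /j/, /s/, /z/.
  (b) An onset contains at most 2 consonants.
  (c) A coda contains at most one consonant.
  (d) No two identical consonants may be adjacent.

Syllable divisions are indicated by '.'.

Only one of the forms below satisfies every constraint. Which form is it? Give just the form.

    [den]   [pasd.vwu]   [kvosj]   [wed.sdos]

[den] — violates constraint (a): syllable 1 coda contains /n/, which is not a licensed coda consonant → phonotactically illegal
[pasd.vwu] — violates constraint (c): syllable 1 coda /sd/ has 2 consonants (> 1) → phonotactically illegal
[kvosj] — violates constraint (c): syllable 1 coda /sj/ has 2 consonants (> 1) → phonotactically illegal
[wed.sdos] — σ1 onset /w/, coda /d/ ok; σ2 onset /sd/ (2C), coda /s/ ok → phonotactically legal

[wed.sdos]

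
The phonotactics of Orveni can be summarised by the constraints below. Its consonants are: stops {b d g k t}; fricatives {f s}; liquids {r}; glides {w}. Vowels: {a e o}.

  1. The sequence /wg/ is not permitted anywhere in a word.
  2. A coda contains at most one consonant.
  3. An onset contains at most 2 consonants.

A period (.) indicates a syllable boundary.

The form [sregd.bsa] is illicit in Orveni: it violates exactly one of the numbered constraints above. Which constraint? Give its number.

[sregd.bsa]: syllable 1 coda /gd/ has 2 consonants (> 1).
This is a violation of constraint 2: "A coda contains at most one consonant."
The remaining constraints (1, 3) are satisfied.

2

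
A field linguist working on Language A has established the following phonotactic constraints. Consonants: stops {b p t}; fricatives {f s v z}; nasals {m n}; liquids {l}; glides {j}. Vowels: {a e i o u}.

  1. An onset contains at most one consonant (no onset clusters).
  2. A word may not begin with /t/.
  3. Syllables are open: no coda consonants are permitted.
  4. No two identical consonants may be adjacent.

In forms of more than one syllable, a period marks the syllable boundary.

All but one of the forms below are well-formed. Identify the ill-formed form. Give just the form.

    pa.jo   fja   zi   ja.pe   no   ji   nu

pa.jo — σ1 onset /p/, coda /∅/ ok; σ2 onset /j/, coda /∅/ ok → well-formed
fja — violates constraint 1: syllable 1 onset /fj/ has 2 consonants (> 1) → ill-formed
zi — σ1 onset /z/, coda /∅/ ok → well-formed
ja.pe — σ1 onset /j/, coda /∅/ ok; σ2 onset /p/, coda /∅/ ok → well-formed
no — σ1 onset /n/, coda /∅/ ok → well-formed
ji — σ1 onset /j/, coda /∅/ ok → well-formed
nu — σ1 onset /n/, coda /∅/ ok → well-formed

fja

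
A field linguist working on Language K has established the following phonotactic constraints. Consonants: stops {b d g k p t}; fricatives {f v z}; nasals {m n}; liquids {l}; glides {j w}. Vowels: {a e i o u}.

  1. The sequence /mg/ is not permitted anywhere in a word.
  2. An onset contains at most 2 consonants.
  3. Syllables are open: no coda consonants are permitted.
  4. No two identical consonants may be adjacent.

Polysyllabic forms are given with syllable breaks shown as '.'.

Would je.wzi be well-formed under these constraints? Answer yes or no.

je.wzi — σ1 onset /j/, coda /∅/ ok; σ2 onset /wz/ (2C), coda /∅/ ok → well-formed

yes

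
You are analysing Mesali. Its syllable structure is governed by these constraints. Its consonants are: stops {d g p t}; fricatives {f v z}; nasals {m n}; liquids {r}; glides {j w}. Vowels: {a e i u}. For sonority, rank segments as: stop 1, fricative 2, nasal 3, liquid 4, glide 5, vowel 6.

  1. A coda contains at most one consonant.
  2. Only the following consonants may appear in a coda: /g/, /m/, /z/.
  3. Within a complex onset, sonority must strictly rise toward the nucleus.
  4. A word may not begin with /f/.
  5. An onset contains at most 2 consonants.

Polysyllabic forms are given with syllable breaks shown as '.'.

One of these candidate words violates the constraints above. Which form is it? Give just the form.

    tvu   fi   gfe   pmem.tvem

tvu — σ1 onset /tv/ (1→2 rises), coda /∅/ ok → permitted
fi — violates constraint 4: word begins with /f/ → not permitted
gfe — σ1 onset /gf/ (1→2 rises), coda /∅/ ok → permitted
pmem.tvem — σ1 onset /pm/ (1→3 rises), coda /m/ ok; σ2 onset /tv/ (1→2 rises), coda /m/ ok → permitted

fi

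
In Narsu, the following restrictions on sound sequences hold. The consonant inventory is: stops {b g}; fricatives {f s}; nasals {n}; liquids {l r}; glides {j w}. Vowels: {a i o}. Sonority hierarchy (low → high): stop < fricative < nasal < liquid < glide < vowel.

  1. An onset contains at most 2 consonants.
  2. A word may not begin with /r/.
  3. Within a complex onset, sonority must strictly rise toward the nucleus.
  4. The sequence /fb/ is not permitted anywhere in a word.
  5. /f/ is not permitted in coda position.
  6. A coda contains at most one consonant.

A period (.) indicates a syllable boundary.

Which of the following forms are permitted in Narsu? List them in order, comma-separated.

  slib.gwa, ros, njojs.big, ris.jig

slib.gwa — σ1 onset /sl/ (2→4 rises), coda /b/ ok; σ2 onset /gw/ (1→5 rises), coda /∅/ ok → permitted
ros — violates constraint 2: word begins with /r/ → not permitted
njojs.big — violates constraint 6: syllable 1 coda /js/ has 2 consonants (> 1) → not permitted
ris.jig — violates constraint 2: word begins with /r/ → not permitted

slib.gwa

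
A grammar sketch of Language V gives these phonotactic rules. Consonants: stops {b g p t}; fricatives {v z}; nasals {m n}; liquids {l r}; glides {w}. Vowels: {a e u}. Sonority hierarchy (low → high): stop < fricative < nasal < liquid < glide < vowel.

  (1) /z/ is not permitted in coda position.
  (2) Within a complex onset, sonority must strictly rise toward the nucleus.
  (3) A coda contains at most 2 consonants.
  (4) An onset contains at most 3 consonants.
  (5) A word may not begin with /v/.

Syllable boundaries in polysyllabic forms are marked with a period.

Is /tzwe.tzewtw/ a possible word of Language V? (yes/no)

no

/tzwe.tzewtw/ — violates constraint 3: syllable 2 coda /wtw/ has 3 consonants (> 2) → phonotactically illegal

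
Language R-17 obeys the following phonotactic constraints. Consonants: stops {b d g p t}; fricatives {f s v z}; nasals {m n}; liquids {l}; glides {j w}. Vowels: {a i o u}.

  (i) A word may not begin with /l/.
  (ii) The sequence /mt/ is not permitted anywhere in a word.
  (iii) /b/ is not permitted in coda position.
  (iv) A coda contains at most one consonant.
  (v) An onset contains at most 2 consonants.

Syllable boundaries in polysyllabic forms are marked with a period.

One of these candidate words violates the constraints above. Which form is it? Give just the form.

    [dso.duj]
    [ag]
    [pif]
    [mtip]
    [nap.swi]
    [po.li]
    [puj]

[dso.duj] — σ1 onset /ds/ (2C), coda /∅/ ok; σ2 onset /d/, coda /j/ ok → permitted
[ag] — σ1 onset /∅/, coda /g/ ok → permitted
[pif] — σ1 onset /p/, coda /f/ ok → permitted
[mtip] — violates constraint (ii): contains banned sequence /mt/ → not permitted
[nap.swi] — σ1 onset /n/, coda /p/ ok; σ2 onset /sw/ (2C), coda /∅/ ok → permitted
[po.li] — σ1 onset /p/, coda /∅/ ok; σ2 onset /l/, coda /∅/ ok → permitted
[puj] — σ1 onset /p/, coda /j/ ok → permitted

[mtip]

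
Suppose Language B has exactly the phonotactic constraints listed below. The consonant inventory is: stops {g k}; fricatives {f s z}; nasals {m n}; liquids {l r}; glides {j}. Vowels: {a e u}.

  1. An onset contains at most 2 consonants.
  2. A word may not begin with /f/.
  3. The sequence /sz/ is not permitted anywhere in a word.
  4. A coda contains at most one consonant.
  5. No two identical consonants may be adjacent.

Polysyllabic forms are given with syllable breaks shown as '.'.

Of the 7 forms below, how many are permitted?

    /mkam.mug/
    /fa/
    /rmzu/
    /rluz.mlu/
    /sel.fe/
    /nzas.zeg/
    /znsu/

2

/mkam.mug/ — violates constraint 5: adjacent identical consonants /mm/ → not permitted
/fa/ — violates constraint 2: word begins with /f/ → not permitted
/rmzu/ — violates constraint 1: syllable 1 onset /rmz/ has 3 consonants (> 2) → not permitted
/rluz.mlu/ — σ1 onset /rl/ (2C), coda /z/ ok; σ2 onset /ml/ (2C), coda /∅/ ok → permitted
/sel.fe/ — σ1 onset /s/, coda /l/ ok; σ2 onset /f/, coda /∅/ ok → permitted
/nzas.zeg/ — violates constraint 3: contains banned sequence /sz/ → not permitted
/znsu/ — violates constraint 1: syllable 1 onset /zns/ has 3 consonants (> 2) → not permitted
Permitted: /rluz.mlu/, /sel.fe/ → 2.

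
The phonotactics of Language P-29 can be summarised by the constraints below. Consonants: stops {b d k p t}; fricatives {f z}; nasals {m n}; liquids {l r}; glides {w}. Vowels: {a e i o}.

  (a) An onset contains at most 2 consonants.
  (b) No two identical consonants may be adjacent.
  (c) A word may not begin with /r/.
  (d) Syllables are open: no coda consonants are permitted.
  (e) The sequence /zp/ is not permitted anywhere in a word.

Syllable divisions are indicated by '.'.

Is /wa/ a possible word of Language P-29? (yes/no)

yes

/wa/ — σ1 onset /w/, coda /∅/ ok → well-formed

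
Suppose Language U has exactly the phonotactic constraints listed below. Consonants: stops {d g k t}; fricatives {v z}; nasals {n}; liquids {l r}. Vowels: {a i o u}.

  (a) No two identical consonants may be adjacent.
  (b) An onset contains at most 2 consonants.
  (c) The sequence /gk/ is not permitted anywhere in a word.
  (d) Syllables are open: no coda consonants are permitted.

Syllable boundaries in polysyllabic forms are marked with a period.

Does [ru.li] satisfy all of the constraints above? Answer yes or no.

[ru.li] — σ1 onset /r/, coda /∅/ ok; σ2 onset /l/, coda /∅/ ok → phonotactically legal

yes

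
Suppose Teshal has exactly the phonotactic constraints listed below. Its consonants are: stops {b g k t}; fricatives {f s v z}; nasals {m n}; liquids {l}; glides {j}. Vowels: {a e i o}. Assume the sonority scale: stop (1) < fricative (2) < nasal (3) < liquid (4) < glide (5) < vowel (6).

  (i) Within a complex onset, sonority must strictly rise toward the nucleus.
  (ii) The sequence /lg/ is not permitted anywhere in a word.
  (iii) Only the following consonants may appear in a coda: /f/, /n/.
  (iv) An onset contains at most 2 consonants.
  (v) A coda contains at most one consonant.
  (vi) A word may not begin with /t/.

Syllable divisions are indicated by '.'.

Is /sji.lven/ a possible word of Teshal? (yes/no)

/sji.lven/ — violates constraint (i): syllable 2 onset /lv/: /l/ (liquid, 4) → /v/ (fricative, 2) does not rise → phonotactically illegal

no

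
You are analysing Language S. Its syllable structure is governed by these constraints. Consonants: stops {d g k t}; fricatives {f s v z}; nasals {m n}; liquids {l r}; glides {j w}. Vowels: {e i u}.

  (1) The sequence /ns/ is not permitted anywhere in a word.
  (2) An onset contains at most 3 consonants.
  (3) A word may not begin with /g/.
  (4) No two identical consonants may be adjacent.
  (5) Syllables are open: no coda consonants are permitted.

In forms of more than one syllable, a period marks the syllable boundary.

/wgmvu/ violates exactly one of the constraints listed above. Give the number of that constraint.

/wgmvu/: syllable 1 onset /wgmv/ has 4 consonants (> 3).
This is a violation of constraint 2: "An onset contains at most 3 consonants."
The remaining constraints (1, 3, 4, 5) are satisfied.

2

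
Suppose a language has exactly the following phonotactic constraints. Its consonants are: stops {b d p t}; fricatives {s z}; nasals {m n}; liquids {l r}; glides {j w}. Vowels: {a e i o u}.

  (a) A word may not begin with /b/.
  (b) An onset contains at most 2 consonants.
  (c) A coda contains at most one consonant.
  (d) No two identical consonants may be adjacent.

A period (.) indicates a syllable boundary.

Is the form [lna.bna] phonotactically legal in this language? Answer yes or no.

[lna.bna] — σ1 onset /ln/ (2C), coda /∅/ ok; σ2 onset /bn/ (2C), coda /∅/ ok → phonotactically legal

yes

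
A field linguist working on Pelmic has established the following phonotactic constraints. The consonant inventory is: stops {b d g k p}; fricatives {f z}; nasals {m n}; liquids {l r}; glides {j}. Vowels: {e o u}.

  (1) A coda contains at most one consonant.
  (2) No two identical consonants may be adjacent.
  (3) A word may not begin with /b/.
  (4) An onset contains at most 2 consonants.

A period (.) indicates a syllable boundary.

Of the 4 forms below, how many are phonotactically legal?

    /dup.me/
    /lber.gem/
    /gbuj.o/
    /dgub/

4

/dup.me/ — σ1 onset /d/, coda /p/ ok; σ2 onset /m/, coda /∅/ ok → phonotactically legal
/lber.gem/ — σ1 onset /lb/ (2C), coda /r/ ok; σ2 onset /g/, coda /m/ ok → phonotactically legal
/gbuj.o/ — σ1 onset /gb/ (2C), coda /j/ ok; σ2 onset /∅/, coda /∅/ ok → phonotactically legal
/dgub/ — σ1 onset /dg/ (2C), coda /b/ ok → phonotactically legal
Phonotactically legal: /dup.me/, /lber.gem/, /gbuj.o/, /dgub/ → 4.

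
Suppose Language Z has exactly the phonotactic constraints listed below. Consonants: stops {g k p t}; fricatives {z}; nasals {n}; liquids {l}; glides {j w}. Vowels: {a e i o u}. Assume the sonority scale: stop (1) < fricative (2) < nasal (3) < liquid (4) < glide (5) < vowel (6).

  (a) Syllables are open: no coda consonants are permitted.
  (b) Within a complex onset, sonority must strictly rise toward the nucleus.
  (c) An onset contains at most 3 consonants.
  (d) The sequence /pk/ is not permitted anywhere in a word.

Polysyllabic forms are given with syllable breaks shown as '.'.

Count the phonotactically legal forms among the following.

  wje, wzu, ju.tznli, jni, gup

0

wje — violates constraint (b): syllable 1 onset /wj/: /w/ (glide, 5) → /j/ (glide, 5) does not rise → phonotactically illegal
wzu — violates constraint (b): syllable 1 onset /wz/: /w/ (glide, 5) → /z/ (fricative, 2) does not rise → phonotactically illegal
ju.tznli — violates constraint (c): syllable 2 onset /tznl/ has 4 consonants (> 3) → phonotactically illegal
jni — violates constraint (b): syllable 1 onset /jn/: /j/ (glide, 5) → /n/ (nasal, 3) does not rise → phonotactically illegal
gup — violates constraint (a): syllable 1 coda /p/ has 1 consonant (> 0) → phonotactically illegal
No form is phonotactically legal → 0.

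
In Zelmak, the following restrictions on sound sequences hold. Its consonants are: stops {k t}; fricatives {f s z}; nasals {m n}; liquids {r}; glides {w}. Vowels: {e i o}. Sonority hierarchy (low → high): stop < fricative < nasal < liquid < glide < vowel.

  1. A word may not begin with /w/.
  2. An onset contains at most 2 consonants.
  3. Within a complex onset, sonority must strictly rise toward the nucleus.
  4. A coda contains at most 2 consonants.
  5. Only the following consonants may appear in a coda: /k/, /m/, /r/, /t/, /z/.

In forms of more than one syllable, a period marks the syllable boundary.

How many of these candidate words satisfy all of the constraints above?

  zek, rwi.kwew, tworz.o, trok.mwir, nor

4

zek — σ1 onset /z/, coda /k/ ok → phonotactically legal
rwi.kwew — violates constraint 5: syllable 2 coda contains /w/, which is not a licensed coda consonant → phonotactically illegal
tworz.o — σ1 onset /tw/ (1→5 rises), coda /rz/ (2C) ok; σ2 onset /∅/, coda /∅/ ok → phonotactically legal
trok.mwir — σ1 onset /tr/ (1→4 rises), coda /k/ ok; σ2 onset /mw/ (3→5 rises), coda /r/ ok → phonotactically legal
nor — σ1 onset /n/, coda /r/ ok → phonotactically legal
Phonotactically legal: zek, tworz.o, trok.mwir, nor → 4.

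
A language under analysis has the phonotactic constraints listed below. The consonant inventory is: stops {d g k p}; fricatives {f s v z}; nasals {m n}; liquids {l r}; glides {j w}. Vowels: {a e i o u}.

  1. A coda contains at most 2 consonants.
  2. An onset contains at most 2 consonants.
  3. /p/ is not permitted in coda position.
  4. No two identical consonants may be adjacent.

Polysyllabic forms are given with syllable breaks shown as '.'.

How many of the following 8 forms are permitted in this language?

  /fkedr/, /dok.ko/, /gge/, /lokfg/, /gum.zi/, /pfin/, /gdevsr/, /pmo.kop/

/fkedr/ — σ1 onset /fk/ (2C), coda /dr/ (2C) ok → permitted
/dok.ko/ — violates constraint 4: adjacent identical consonants /kk/ → not permitted
/gge/ — violates constraint 4: adjacent identical consonants /gg/ → not permitted
/lokfg/ — violates constraint 1: syllable 1 coda /kfg/ has 3 consonants (> 2) → not permitted
/gum.zi/ — σ1 onset /g/, coda /m/ ok; σ2 onset /z/, coda /∅/ ok → permitted
/pfin/ — σ1 onset /pf/ (2C), coda /n/ ok → permitted
/gdevsr/ — violates constraint 1: syllable 1 coda /vsr/ has 3 consonants (> 2) → not permitted
/pmo.kop/ — violates constraint 3: syllable 2 coda contains /p/ → not permitted
Permitted: /fkedr/, /gum.zi/, /pfin/ → 3.

3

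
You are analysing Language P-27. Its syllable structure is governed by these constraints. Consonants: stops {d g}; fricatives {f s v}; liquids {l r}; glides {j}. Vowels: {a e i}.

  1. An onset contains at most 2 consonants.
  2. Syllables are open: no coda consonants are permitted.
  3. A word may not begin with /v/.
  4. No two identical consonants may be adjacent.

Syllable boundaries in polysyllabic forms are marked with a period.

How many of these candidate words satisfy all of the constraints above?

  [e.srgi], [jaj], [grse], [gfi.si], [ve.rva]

1

[e.srgi] — violates constraint 1: syllable 2 onset /srg/ has 3 consonants (> 2) → phonotactically illegal
[jaj] — violates constraint 2: syllable 1 coda /j/ has 1 consonant (> 0) → phonotactically illegal
[grse] — violates constraint 1: syllable 1 onset /grs/ has 3 consonants (> 2) → phonotactically illegal
[gfi.si] — σ1 onset /gf/ (2C), coda /∅/ ok; σ2 onset /s/, coda /∅/ ok → phonotactically legal
[ve.rva] — violates constraint 3: word begins with /v/ → phonotactically illegal
Phonotactically legal: [gfi.si] → 1.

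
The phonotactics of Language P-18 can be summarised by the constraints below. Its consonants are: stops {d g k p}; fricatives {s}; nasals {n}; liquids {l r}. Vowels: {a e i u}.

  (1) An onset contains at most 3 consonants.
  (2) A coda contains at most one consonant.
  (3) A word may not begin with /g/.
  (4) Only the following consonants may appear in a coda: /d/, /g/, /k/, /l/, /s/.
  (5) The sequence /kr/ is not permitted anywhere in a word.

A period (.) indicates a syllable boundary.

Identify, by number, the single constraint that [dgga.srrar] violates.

4

[dgga.srrar]: syllable 2 coda contains /r/, which is not a licensed coda consonant.
This is a violation of constraint 4: "Only the following consonants may appear in a coda: /d/, /g/, /k/, /l/, /s/."
The remaining constraints (1, 2, 3, 5) are satisfied.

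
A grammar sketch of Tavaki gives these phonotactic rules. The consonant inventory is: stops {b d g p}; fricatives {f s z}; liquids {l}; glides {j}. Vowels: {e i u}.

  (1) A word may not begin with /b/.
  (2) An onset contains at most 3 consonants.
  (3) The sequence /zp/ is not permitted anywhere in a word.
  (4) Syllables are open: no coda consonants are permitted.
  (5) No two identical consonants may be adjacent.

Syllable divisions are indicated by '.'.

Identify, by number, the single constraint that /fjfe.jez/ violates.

/fjfe.jez/: syllable 2 coda /z/ has 1 consonant (> 0).
This is a violation of constraint 4: "Syllables are open: no coda consonants are permitted."
The remaining constraints (1, 2, 3, 5) are satisfied.

4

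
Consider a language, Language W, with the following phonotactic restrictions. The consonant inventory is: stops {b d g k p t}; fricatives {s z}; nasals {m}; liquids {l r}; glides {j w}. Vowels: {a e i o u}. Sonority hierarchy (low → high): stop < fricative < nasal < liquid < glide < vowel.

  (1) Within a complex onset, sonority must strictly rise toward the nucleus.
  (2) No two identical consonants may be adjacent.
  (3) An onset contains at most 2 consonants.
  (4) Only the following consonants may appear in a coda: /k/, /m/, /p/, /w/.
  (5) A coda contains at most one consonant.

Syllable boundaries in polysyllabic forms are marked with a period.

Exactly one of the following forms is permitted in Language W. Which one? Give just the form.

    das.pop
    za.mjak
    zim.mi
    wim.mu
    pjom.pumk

za.mjak

das.pop — violates constraint 4: syllable 1 coda contains /s/, which is not a licensed coda consonant → not permitted
za.mjak — σ1 onset /z/, coda /∅/ ok; σ2 onset /mj/ (3→5 rises), coda /k/ ok → permitted
zim.mi — violates constraint 2: adjacent identical consonants /mm/ → not permitted
wim.mu — violates constraint 2: adjacent identical consonants /mm/ → not permitted
pjom.pumk — violates constraint 5: syllable 2 coda /mk/ has 2 consonants (> 1) → not permitted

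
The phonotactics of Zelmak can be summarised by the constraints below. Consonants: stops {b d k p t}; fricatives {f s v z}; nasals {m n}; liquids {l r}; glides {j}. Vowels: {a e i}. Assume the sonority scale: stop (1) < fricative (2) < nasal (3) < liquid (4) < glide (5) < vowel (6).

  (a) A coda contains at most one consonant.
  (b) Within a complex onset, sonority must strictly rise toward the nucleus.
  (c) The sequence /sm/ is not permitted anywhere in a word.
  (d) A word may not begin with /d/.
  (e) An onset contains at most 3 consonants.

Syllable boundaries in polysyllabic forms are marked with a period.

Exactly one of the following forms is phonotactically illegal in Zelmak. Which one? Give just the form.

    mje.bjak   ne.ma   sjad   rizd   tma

rizd

mje.bjak — σ1 onset /mj/ (3→5 rises), coda /∅/ ok; σ2 onset /bj/ (1→5 rises), coda /k/ ok → phonotactically legal
ne.ma — σ1 onset /n/, coda /∅/ ok; σ2 onset /m/, coda /∅/ ok → phonotactically legal
sjad — σ1 onset /sj/ (2→5 rises), coda /d/ ok → phonotactically legal
rizd — violates constraint (a): syllable 1 coda /zd/ has 2 consonants (> 1) → phonotactically illegal
tma — σ1 onset /tm/ (1→3 rises), coda /∅/ ok → phonotactically legal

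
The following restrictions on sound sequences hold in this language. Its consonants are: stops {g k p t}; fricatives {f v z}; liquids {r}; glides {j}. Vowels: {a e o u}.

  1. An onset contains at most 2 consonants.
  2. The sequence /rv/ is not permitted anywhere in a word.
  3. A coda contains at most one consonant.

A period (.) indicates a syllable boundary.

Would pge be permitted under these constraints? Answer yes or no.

pge — σ1 onset /pg/ (2C), coda /∅/ ok → permitted

yes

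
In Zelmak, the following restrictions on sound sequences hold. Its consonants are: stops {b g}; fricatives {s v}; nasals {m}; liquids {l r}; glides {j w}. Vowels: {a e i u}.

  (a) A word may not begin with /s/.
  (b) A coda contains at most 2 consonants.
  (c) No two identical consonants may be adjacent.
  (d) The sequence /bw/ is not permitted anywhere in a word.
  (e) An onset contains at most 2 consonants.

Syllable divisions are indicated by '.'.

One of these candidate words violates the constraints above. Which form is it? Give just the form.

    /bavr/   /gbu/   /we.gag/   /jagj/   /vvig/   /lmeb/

/vvig/

/bavr/ — σ1 onset /b/, coda /vr/ (2C) ok → permitted
/gbu/ — σ1 onset /gb/ (2C), coda /∅/ ok → permitted
/we.gag/ — σ1 onset /w/, coda /∅/ ok; σ2 onset /g/, coda /g/ ok → permitted
/jagj/ — σ1 onset /j/, coda /gj/ (2C) ok → permitted
/vvig/ — violates constraint (c): adjacent identical consonants /vv/ → not permitted
/lmeb/ — σ1 onset /lm/ (2C), coda /b/ ok → permitted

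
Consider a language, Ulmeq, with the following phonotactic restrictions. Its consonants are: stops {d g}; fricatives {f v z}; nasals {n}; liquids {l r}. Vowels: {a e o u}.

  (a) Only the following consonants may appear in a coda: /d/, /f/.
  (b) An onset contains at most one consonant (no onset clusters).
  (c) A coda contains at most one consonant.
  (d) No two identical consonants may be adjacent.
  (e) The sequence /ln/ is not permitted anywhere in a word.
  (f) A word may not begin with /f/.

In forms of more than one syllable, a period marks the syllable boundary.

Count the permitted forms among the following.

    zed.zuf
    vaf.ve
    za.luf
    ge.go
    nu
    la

zed.zuf — σ1 onset /z/, coda /d/ ok; σ2 onset /z/, coda /f/ ok → permitted
vaf.ve — σ1 onset /v/, coda /f/ ok; σ2 onset /v/, coda /∅/ ok → permitted
za.luf — σ1 onset /z/, coda /∅/ ok; σ2 onset /l/, coda /f/ ok → permitted
ge.go — σ1 onset /g/, coda /∅/ ok; σ2 onset /g/, coda /∅/ ok → permitted
nu — σ1 onset /n/, coda /∅/ ok → permitted
la — σ1 onset /l/, coda /∅/ ok → permitted
Permitted: zed.zuf, vaf.ve, za.luf, ge.go, nu, la → 6.

6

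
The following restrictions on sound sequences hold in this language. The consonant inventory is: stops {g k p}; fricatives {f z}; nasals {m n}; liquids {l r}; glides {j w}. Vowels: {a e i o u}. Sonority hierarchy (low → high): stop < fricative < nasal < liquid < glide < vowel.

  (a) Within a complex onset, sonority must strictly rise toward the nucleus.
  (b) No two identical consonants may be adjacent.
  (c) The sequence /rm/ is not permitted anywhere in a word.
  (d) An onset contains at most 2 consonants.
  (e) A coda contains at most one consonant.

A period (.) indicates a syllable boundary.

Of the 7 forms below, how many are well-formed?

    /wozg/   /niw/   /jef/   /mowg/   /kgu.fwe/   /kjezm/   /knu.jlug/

2

/wozg/ — violates constraint (e): syllable 1 coda /zg/ has 2 consonants (> 1) → ill-formed
/niw/ — σ1 onset /n/, coda /w/ ok → well-formed
/jef/ — σ1 onset /j/, coda /f/ ok → well-formed
/mowg/ — violates constraint (e): syllable 1 coda /wg/ has 2 consonants (> 1) → ill-formed
/kgu.fwe/ — violates constraint (a): syllable 1 onset /kg/: /k/ (stop, 1) → /g/ (stop, 1) does not rise → ill-formed
/kjezm/ — violates constraint (e): syllable 1 coda /zm/ has 2 consonants (> 1) → ill-formed
/knu.jlug/ — violates constraint (a): syllable 2 onset /jl/: /j/ (glide, 5) → /l/ (liquid, 4) does not rise → ill-formed
Well-formed: /niw/, /jef/ → 2.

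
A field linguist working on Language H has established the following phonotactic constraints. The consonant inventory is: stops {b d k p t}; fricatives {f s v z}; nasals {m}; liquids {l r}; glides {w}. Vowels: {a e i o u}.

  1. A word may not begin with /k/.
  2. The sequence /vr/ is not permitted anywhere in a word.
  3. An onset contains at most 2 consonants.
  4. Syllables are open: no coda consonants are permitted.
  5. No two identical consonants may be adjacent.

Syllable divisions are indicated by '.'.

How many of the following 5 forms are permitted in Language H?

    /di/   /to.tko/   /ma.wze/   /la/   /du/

5

/di/ — σ1 onset /d/, coda /∅/ ok → permitted
/to.tko/ — σ1 onset /t/, coda /∅/ ok; σ2 onset /tk/ (2C), coda /∅/ ok → permitted
/ma.wze/ — σ1 onset /m/, coda /∅/ ok; σ2 onset /wz/ (2C), coda /∅/ ok → permitted
/la/ — σ1 onset /l/, coda /∅/ ok → permitted
/du/ — σ1 onset /d/, coda /∅/ ok → permitted
Permitted: /di/, /to.tko/, /ma.wze/, /la/, /du/ → 5.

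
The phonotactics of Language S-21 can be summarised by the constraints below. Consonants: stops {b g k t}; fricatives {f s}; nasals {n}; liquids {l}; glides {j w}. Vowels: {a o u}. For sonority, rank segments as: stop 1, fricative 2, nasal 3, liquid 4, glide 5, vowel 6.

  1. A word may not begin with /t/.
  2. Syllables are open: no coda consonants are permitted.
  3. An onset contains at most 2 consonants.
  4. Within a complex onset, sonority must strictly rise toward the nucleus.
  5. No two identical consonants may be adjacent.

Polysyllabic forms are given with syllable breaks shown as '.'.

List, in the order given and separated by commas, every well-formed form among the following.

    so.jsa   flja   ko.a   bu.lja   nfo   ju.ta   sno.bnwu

ko.a, bu.lja, ju.ta

so.jsa — violates constraint 4: syllable 2 onset /js/: /j/ (glide, 5) → /s/ (fricative, 2) does not rise → ill-formed
flja — violates constraint 3: syllable 1 onset /flj/ has 3 consonants (> 2) → ill-formed
ko.a — σ1 onset /k/, coda /∅/ ok; σ2 onset /∅/, coda /∅/ ok → well-formed
bu.lja — σ1 onset /b/, coda /∅/ ok; σ2 onset /lj/ (4→5 rises), coda /∅/ ok → well-formed
nfo — violates constraint 4: syllable 1 onset /nf/: /n/ (nasal, 3) → /f/ (fricative, 2) does not rise → ill-formed
ju.ta — σ1 onset /j/, coda /∅/ ok; σ2 onset /t/, coda /∅/ ok → well-formed
sno.bnwu — violates constraint 3: syllable 2 onset /bnw/ has 3 consonants (> 2) → ill-formed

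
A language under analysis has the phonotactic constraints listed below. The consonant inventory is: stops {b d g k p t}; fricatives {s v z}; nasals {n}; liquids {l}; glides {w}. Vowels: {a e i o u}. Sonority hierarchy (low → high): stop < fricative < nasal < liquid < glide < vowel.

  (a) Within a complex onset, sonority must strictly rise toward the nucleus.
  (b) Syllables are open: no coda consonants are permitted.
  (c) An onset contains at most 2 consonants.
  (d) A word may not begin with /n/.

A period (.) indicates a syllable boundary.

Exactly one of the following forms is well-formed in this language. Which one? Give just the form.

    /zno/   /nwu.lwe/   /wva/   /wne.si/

/zno/

/zno/ — σ1 onset /zn/ (2→3 rises), coda /∅/ ok → well-formed
/nwu.lwe/ — violates constraint (d): word begins with /n/ → ill-formed
/wva/ — violates constraint (a): syllable 1 onset /wv/: /w/ (glide, 5) → /v/ (fricative, 2) does not rise → ill-formed
/wne.si/ — violates constraint (a): syllable 1 onset /wn/: /w/ (glide, 5) → /n/ (nasal, 3) does not rise → ill-formed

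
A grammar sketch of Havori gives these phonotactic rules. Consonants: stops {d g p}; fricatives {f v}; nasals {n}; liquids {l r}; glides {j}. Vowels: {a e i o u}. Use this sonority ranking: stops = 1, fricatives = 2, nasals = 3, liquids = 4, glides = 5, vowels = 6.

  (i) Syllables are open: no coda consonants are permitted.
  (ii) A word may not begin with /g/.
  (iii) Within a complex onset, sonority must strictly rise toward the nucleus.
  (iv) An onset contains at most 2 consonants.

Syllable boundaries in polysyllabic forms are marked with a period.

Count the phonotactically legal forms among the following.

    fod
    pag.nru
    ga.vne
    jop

0

fod — violates constraint (i): syllable 1 coda /d/ has 1 consonant (> 0) → phonotactically illegal
pag.nru — violates constraint (i): syllable 1 coda /g/ has 1 consonant (> 0) → phonotactically illegal
ga.vne — violates constraint (ii): word begins with /g/ → phonotactically illegal
jop — violates constraint (i): syllable 1 coda /p/ has 1 consonant (> 0) → phonotactically illegal
No form is phonotactically legal → 0.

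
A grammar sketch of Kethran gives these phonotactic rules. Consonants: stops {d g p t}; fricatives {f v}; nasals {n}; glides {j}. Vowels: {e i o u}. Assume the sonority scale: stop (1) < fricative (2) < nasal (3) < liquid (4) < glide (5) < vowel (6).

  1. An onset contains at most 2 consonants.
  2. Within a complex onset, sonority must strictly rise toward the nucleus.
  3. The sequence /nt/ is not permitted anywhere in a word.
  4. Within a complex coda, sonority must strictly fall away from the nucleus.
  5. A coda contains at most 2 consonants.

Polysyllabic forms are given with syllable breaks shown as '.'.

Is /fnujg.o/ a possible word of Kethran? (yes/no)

/fnujg.o/ — σ1 onset /fn/ (2→3 rises), coda /jg/ (5→1 falls) ok; σ2 onset /∅/, coda /∅/ ok → phonotactically legal

yes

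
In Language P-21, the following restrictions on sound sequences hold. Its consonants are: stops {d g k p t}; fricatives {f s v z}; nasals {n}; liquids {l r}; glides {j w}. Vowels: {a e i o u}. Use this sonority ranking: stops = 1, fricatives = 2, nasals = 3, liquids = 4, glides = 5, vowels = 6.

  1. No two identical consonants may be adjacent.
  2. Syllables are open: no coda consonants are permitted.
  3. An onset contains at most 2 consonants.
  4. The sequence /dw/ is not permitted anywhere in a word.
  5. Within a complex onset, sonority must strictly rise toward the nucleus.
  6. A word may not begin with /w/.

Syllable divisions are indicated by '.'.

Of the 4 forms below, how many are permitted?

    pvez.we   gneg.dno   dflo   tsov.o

pvez.we — violates constraint 2: syllable 1 coda /z/ has 1 consonant (> 0) → not permitted
gneg.dno — violates constraint 2: syllable 1 coda /g/ has 1 consonant (> 0) → not permitted
dflo — violates constraint 3: syllable 1 onset /dfl/ has 3 consonants (> 2) → not permitted
tsov.o — violates constraint 2: syllable 1 coda /v/ has 1 consonant (> 0) → not permitted
No form is permitted → 0.

0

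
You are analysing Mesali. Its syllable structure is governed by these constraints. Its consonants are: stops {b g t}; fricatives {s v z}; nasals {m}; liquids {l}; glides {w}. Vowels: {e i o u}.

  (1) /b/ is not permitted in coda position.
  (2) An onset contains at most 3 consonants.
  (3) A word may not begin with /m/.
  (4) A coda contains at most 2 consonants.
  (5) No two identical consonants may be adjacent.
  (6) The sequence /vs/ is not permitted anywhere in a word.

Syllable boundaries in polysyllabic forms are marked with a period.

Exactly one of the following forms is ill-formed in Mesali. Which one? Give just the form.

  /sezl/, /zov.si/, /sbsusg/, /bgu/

/sezl/ — σ1 onset /s/, coda /zl/ (2C) ok → well-formed
/zov.si/ — violates constraint 6: contains banned sequence /vs/ → ill-formed
/sbsusg/ — σ1 onset /sbs/ (3C), coda /sg/ (2C) ok → well-formed
/bgu/ — σ1 onset /bg/ (2C), coda /∅/ ok → well-formed

/zov.si/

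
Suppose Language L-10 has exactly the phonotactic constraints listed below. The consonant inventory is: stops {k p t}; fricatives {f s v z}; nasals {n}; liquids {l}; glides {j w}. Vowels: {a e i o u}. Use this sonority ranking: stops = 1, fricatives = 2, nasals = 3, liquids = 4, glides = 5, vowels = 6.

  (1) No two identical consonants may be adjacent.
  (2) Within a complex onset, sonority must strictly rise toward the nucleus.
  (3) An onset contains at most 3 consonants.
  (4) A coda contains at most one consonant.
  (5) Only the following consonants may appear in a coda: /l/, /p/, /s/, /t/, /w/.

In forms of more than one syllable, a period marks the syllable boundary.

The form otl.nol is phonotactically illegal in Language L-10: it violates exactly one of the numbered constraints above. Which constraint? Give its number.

otl.nol: syllable 1 coda /tl/ has 2 consonants (> 1).
This is a violation of constraint 4: "A coda contains at most one consonant."
The remaining constraints (1, 2, 3, 5) are satisfied.

4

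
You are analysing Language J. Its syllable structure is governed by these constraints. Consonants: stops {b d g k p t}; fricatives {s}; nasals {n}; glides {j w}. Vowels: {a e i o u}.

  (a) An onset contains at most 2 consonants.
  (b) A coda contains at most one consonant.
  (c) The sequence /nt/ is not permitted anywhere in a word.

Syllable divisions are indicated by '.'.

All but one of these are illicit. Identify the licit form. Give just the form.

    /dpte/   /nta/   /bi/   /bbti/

/dpte/ — violates constraint (a): syllable 1 onset /dpt/ has 3 consonants (> 2) → illicit
/nta/ — violates constraint (c): contains banned sequence /nt/ → illicit
/bi/ — σ1 onset /b/, coda /∅/ ok → licit
/bbti/ — violates constraint (a): syllable 1 onset /bbt/ has 3 consonants (> 2) → illicit

/bi/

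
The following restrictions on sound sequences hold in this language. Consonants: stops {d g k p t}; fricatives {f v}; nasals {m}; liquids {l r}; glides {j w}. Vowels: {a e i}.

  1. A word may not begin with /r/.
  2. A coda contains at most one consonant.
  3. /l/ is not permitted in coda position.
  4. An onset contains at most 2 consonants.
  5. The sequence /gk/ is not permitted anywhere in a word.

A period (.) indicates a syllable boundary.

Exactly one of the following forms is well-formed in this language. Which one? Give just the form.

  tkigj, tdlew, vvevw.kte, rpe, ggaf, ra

tkigj — violates constraint 2: syllable 1 coda /gj/ has 2 consonants (> 1) → ill-formed
tdlew — violates constraint 4: syllable 1 onset /tdl/ has 3 consonants (> 2) → ill-formed
vvevw.kte — violates constraint 2: syllable 1 coda /vw/ has 2 consonants (> 1) → ill-formed
rpe — violates constraint 1: word begins with /r/ → ill-formed
ggaf — σ1 onset /gg/ (2C), coda /f/ ok → well-formed
ra — violates constraint 1: word begins with /r/ → ill-formed

ggaf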